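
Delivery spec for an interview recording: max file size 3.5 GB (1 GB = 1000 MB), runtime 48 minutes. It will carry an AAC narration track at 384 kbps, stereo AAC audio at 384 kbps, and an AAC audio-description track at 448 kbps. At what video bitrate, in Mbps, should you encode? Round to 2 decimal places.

Budget: 3.5 GB = 28000.0 Mb.
48 min = 2880 s
Total bitrate budget: 28000.0 Mb / 2880 s = 9.722 Mbps.
Audio total: 384 + 384 + 448 = 1216 kbps = 1.216 Mbps.
Video: 9.722 − 1.216 = 8.506 Mbps.

8.51 Mbps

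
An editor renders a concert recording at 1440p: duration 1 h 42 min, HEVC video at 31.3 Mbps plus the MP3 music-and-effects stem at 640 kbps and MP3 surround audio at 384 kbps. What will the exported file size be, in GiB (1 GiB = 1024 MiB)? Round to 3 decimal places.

23.030 GiB

1 h 42 min = 102 min = 6120 s
Audio total: 640 + 384 = 1024 kbps = 1.024 Mbps.
Total bitrate: 31.3 + 1.024 = 32.324 Mbps.
Stream data: 32.324 Mbps × 6120 s = 197822.9 Mb.
197,823 Mb = 24,727,860,000 bytes ÷ 1,073,741,824 = 23.03 GiB.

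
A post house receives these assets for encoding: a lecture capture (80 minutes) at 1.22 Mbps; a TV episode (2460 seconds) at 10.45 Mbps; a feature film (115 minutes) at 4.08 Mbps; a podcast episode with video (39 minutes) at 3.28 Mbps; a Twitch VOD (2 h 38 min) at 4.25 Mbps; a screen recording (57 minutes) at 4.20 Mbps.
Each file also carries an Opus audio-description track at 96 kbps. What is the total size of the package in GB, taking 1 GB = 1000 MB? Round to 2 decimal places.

15.61 GB

Audio: 96 kbps = 0.096 Mbps.
lecture capture: 1.316 Mbps × 4800 s = 6316.8 Mb
TV episode: 10.546 Mbps × 2460 s = 25943.2 Mb
feature film: 4.176 Mbps × 6900 s = 28814.4 Mb
podcast episode with video: 3.376 Mbps × 2340 s = 7899.8 Mb
Twitch VOD: 4.346 Mbps × 9480 s = 41200.1 Mb
screen recording: 4.296 Mbps × 3420 s = 14692.3 Mb
Total: 124866.6 Mb = 15608.3 MB.
= 15.61 GB.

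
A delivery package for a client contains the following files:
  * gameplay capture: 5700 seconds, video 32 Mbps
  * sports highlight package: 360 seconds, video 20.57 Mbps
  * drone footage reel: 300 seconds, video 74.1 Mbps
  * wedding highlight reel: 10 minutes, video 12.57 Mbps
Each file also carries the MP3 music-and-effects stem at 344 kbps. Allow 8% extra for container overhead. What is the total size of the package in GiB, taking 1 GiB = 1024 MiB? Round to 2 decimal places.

27.91 GiB

Audio: 344 kbps = 0.344 Mbps.
gameplay capture: 32.344 Mbps × 5700 s × 1.08 = 199109.7 Mb
sports highlight package: 20.914 Mbps × 360 s × 1.08 = 8131.4 Mb
drone footage reel: 74.444 Mbps × 300 s × 1.08 = 24119.9 Mb
wedding highlight reel: 12.914 Mbps × 600 s × 1.08 = 8368.3 Mb
Total: 239729.2 Mb = 29966.1 MB.
= 27.91 GiB.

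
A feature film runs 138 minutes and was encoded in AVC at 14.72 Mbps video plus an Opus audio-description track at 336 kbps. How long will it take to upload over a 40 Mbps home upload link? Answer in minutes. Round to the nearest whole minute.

52 minutes

138 min = 8280 s
Audio: 336 kbps = 0.336 Mbps.
Total bitrate: 15.056 Mbps.
File: 15.056 Mbps × 8280 s = 124663.7 Mb.
At 40 Mbps: 124663.7 / 40 = 3116.6 s ≈ 51.9 minutes.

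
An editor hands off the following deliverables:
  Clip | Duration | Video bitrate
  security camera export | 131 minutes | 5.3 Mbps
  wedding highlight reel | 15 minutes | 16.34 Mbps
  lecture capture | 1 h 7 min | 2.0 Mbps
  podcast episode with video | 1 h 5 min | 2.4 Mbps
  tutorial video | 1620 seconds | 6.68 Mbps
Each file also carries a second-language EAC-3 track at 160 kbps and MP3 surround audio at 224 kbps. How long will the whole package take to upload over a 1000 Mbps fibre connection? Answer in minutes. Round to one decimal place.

Audio total: 160 + 224 = 384 kbps = 0.384 Mbps.
security camera export: 5.684 Mbps × 7860 s = 44676.2 Mb
wedding highlight reel: 16.724 Mbps × 900 s = 15051.6 Mb
lecture capture: 2.384 Mbps × 4020 s = 9583.7 Mb
podcast episode with video: 2.784 Mbps × 3900 s = 10857.6 Mb
tutorial video: 7.064 Mbps × 1620 s = 11443.7 Mb
Total: 91612.8 Mb = 11451.6 MB.
At 1000 Mbps: 91612.8 / 1000 = 92 s ≈ 1.53 minutes.

1.5 minutes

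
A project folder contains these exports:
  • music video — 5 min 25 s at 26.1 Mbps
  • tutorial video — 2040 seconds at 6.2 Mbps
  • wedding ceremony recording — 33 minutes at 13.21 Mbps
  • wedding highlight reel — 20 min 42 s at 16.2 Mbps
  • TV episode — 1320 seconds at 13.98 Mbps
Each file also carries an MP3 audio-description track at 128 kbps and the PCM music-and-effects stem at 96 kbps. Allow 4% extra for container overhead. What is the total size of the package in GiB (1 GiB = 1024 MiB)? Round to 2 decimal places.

10.58 GiB

Audio total: 128 + 96 = 224 kbps = 0.224 Mbps.
music video: 26.324 Mbps × 325 s × 1.04 = 8897.5 Mb
tutorial video: 6.424 Mbps × 2040 s × 1.04 = 13629.2 Mb
wedding ceremony recording: 13.434 Mbps × 1980 s × 1.04 = 27663.3 Mb
wedding highlight reel: 16.424 Mbps × 1242 s × 1.04 = 21214.6 Mb
TV episode: 14.204 Mbps × 1320 s × 1.04 = 19499.3 Mb
Total: 90903.8 Mb = 11363.0 MB.
= 10.58 GiB.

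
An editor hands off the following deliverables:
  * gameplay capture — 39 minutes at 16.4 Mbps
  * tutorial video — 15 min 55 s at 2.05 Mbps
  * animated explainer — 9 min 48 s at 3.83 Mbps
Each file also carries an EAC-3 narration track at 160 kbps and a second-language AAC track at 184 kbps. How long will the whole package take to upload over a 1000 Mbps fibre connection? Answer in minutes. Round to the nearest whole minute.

Audio total: 160 + 184 = 344 kbps = 0.344 Mbps.
gameplay capture: 16.744 Mbps × 2340 s = 39181.0 Mb
tutorial video: 2.394 Mbps × 955 s = 2286.3 Mb
animated explainer: 4.174 Mbps × 588 s = 2454.3 Mb
Total: 43921.5 Mb = 5490.2 MB.
At 1000 Mbps: 43921.5 / 1000 = 44 s ≈ 0.732 minutes.

1 minutes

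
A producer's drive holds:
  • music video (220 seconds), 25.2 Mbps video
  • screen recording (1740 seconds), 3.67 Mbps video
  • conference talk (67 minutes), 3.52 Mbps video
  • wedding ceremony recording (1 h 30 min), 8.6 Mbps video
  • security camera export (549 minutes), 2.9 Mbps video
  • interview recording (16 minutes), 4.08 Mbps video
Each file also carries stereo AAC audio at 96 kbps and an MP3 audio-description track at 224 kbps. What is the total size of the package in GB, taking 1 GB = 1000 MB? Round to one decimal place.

Audio total: 96 + 224 = 320 kbps = 0.320 Mbps.
music video: 25.520 Mbps × 220 s = 5614.4 Mb
screen recording: 3.990 Mbps × 1740 s = 6942.6 Mb
conference talk: 3.840 Mbps × 4020 s = 15436.8 Mb
wedding ceremony recording: 8.920 Mbps × 5400 s = 48168.0 Mb
security camera export: 3.220 Mbps × 32940 s = 106066.8 Mb
interview recording: 4.400 Mbps × 960 s = 4224.0 Mb
Total: 186452.6 Mb = 23306.6 MB.
= 23.31 GB.

23.3 GB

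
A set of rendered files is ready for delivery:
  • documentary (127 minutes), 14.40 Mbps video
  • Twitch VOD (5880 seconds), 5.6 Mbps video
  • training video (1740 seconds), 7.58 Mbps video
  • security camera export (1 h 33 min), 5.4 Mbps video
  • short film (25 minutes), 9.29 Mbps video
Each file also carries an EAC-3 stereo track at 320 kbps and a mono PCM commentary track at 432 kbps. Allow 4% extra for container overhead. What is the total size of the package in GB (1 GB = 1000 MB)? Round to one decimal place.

Audio total: 320 + 432 = 752 kbps = 0.752 Mbps.
documentary: 15.152 Mbps × 7620 s × 1.04 = 120076.6 Mb
Twitch VOD: 6.352 Mbps × 5880 s × 1.04 = 38843.8 Mb
training video: 8.332 Mbps × 1740 s × 1.04 = 15077.6 Mb
security camera export: 6.152 Mbps × 5580 s × 1.04 = 35701.3 Mb
short film: 10.042 Mbps × 1500 s × 1.04 = 15665.5 Mb
Total: 225364.7 Mb = 28170.6 MB.
= 28.17 GB.

28.2 GB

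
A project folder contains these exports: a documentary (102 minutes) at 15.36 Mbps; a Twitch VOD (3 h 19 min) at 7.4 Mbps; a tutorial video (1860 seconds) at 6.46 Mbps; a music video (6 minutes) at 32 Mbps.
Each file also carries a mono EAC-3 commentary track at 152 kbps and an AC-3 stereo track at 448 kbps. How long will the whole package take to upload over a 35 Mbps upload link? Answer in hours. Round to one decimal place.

1.7 hours

Audio total: 152 + 448 = 600 kbps = 0.600 Mbps.
documentary: 15.960 Mbps × 6120 s = 97675.2 Mb
Twitch VOD: 8.000 Mbps × 11940 s = 95520.0 Mb
tutorial video: 7.060 Mbps × 1860 s = 13131.6 Mb
music video: 32.600 Mbps × 360 s = 11736.0 Mb
Total: 218062.8 Mb = 27257.8 MB.
At 35 Mbps: 218062.8 / 35 = 6230 s ≈ 1.73 hours.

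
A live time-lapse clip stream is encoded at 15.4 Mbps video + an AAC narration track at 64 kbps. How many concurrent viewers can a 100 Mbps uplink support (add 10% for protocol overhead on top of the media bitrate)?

Audio: 64 kbps = 0.064 Mbps.
Per-viewer media rate: 15.464 Mbps.
On the wire with 10% overhead: 17.010 Mbps.
100 Mbps = 100.0 Mbps; 100.0 / 17.010 = 5.88 → 5 viewers.

5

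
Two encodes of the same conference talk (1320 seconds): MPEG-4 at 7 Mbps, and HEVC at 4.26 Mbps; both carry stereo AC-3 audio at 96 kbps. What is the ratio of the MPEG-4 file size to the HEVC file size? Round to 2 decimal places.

Audio: 96 kbps = 0.096 Mbps.
MPEG-4: 7.096 Mbps × 1320 s = 9366.7 Mb = 1.090 GiB.
HEVC: 4.356 Mbps × 1320 s = 5749.9 Mb = 0.669 GiB.
Ratio: 1.090 / 0.669 = 1.629.

1.63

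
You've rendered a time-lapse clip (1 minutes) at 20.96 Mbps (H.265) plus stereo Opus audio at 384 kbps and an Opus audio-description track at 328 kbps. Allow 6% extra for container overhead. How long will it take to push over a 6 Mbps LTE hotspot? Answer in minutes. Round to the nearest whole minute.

4 minutes

Audio total: 384 + 328 = 712 kbps = 0.712 Mbps.
Total bitrate: 21.672 Mbps.
File: 21.672 Mbps × 60 s = 1300.3 Mb.
With 6% container overhead: ×1.06. → 1378.3 Mb.
At 6 Mbps: 1378.3 / 6 = 229.7 s ≈ 3.83 minutes.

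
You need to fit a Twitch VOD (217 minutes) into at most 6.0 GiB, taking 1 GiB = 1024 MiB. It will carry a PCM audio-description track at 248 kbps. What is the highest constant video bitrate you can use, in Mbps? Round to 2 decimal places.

3.71 Mbps

Budget: 6.0 GiB = 51539.6 Mb.
217 min = 13020 s
Total bitrate budget: 51539.6 Mb / 13020 s = 3.958 Mbps.
Audio: 248 kbps = 0.248 Mbps.
Video: 3.958 − 0.248 = 3.710 Mbps.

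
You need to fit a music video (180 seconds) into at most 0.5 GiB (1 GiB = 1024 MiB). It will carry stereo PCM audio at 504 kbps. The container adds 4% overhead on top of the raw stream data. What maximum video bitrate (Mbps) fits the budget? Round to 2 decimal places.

Budget: 0.5 GiB = 4295.0 Mb.
Stream payload after overhead: 4295.0 / 1.04 = 4129.8 Mb.
Total bitrate budget: 4129.8 Mb / 180 s = 22.943 Mbps.
Audio: 504 kbps = 0.504 Mbps.
Video: 22.943 − 0.504 = 22.439 Mbps.

22.44 Mbps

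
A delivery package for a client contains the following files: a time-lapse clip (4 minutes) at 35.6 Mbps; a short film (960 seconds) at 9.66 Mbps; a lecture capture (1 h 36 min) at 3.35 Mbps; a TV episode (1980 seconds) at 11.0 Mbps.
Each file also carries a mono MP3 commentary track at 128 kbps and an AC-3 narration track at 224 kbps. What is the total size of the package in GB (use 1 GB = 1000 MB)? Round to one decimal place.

Audio total: 128 + 224 = 352 kbps = 0.352 Mbps.
time-lapse clip: 35.952 Mbps × 240 s = 8628.5 Mb
short film: 10.012 Mbps × 960 s = 9611.5 Mb
lecture capture: 3.702 Mbps × 5760 s = 21323.5 Mb
TV episode: 11.352 Mbps × 1980 s = 22477.0 Mb
Total: 62040.5 Mb = 7755.1 MB.
= 7.755 GB.

7.8 GB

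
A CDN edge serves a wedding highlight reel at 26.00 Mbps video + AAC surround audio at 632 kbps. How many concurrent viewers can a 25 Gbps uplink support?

938

Audio: 632 kbps = 0.632 Mbps.
Per-viewer media rate: 26.632 Mbps.
25 Gbps = 25,000 Mbps; 25,000 / 26.632 = 938.72 → 938 viewers.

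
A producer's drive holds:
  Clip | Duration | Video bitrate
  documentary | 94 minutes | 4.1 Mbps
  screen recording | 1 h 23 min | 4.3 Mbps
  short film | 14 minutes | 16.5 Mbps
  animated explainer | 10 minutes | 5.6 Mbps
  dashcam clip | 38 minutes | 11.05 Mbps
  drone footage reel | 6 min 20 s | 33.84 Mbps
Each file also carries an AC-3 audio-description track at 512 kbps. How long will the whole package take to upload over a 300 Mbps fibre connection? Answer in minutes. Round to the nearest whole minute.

Audio: 512 kbps = 0.512 Mbps.
documentary: 4.612 Mbps × 5640 s = 26011.7 Mb
screen recording: 4.812 Mbps × 4980 s = 23963.8 Mb
short film: 17.012 Mbps × 840 s = 14290.1 Mb
animated explainer: 6.112 Mbps × 600 s = 3667.2 Mb
dashcam clip: 11.562 Mbps × 2280 s = 26361.4 Mb
drone footage reel: 34.352 Mbps × 380 s = 13053.8 Mb
Total: 107347.8 Mb = 13418.5 MB.
At 300 Mbps: 107347.8 / 300 = 358 s ≈ 5.96 minutes.

6 minutes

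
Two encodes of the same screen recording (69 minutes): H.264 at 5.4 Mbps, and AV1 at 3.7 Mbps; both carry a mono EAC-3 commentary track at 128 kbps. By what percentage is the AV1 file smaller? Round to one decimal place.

30.8%

69 min = 4140 s
Audio: 128 kbps = 0.128 Mbps.
H.264: 5.528 Mbps × 4140 s = 22885.9 Mb = 2.861 GB.
AV1: 3.828 Mbps × 4140 s = 15847.9 Mb = 1.981 GB.
Reduction: (1 − 1.981/2.861) × 100 = 30.75%.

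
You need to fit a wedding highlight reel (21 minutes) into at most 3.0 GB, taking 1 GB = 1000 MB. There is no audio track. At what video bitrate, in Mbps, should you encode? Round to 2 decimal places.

Budget: 3.0 GB = 24000.0 Mb.
21 min = 1260 s
Total bitrate budget: 24000.0 Mb / 1260 s = 19.048 Mbps.

19.05 Mbps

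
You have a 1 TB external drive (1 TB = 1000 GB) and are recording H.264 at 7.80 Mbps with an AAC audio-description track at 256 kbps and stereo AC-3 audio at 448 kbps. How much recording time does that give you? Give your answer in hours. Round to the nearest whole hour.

Audio total: 256 + 448 = 704 kbps = 0.704 Mbps.
Total bitrate: 7.80 + 0.704 = 8.504 Mbps.
Capacity: 1 TB = 8,000,000 Mb.
Recording time: 8,000,000 / 8.504 = 940,734 s ≈ 261 hours.

261 hours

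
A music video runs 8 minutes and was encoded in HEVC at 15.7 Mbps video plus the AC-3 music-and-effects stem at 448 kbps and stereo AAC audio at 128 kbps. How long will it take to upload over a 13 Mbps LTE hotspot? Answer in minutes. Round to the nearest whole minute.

8 min = 480 s
Audio total: 448 + 128 = 576 kbps = 0.576 Mbps.
Total bitrate: 16.276 Mbps.
File: 16.276 Mbps × 480 s = 7812.5 Mb.
At 13 Mbps: 7812.5 / 13 = 601.0 s ≈ 10 minutes.

10 minutes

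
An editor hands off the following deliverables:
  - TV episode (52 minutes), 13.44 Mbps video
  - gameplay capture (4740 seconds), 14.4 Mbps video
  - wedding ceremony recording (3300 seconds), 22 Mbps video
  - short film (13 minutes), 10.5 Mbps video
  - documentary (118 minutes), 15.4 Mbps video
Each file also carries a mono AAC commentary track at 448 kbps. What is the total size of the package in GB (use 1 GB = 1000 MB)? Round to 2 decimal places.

Audio: 448 kbps = 0.448 Mbps.
TV episode: 13.888 Mbps × 3120 s = 43330.6 Mb
gameplay capture: 14.848 Mbps × 4740 s = 70379.5 Mb
wedding ceremony recording: 22.448 Mbps × 3300 s = 74078.4 Mb
short film: 10.948 Mbps × 780 s = 8539.4 Mb
documentary: 15.848 Mbps × 7080 s = 112203.8 Mb
Total: 308531.8 Mb = 38566.5 MB.
= 38.57 GB.

38.57 GB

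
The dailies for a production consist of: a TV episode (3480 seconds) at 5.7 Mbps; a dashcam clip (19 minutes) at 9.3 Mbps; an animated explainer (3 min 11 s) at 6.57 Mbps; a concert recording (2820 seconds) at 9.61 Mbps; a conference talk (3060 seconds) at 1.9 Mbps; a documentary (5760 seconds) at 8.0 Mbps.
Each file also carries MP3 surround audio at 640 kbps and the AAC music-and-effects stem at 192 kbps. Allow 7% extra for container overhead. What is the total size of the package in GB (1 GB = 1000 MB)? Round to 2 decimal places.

Audio total: 640 + 192 = 832 kbps = 0.832 Mbps.
TV episode: 6.532 Mbps × 3480 s × 1.07 = 24322.6 Mb
dashcam clip: 10.132 Mbps × 1140 s × 1.07 = 12359.0 Mb
animated explainer: 7.402 Mbps × 191 s × 1.07 = 1512.7 Mb
concert recording: 10.442 Mbps × 2820 s × 1.07 = 31507.7 Mb
conference talk: 2.732 Mbps × 3060 s × 1.07 = 8945.1 Mb
documentary: 8.832 Mbps × 5760 s × 1.07 = 54433.4 Mb
Total: 133080.5 Mb = 16635.1 MB.
= 16.64 GB.

16.64 GB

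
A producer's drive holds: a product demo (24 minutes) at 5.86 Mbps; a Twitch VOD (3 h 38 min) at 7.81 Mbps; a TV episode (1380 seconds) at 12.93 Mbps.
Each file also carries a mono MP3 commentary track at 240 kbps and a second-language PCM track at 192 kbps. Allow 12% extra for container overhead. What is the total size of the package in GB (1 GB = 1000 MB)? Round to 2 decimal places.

18.94 GB

Audio total: 240 + 192 = 432 kbps = 0.432 Mbps.
product demo: 6.292 Mbps × 1440 s × 1.12 = 10147.7 Mb
Twitch VOD: 8.242 Mbps × 13080 s × 1.12 = 120742.0 Mb
TV episode: 13.362 Mbps × 1380 s × 1.12 = 20652.3 Mb
Total: 151542.0 Mb = 18942.8 MB.
= 18.94 GB.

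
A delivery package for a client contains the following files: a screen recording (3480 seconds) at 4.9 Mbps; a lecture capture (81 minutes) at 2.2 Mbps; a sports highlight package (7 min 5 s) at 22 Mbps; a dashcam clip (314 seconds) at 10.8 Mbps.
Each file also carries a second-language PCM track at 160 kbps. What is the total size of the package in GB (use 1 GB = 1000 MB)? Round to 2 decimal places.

5.24 GB

Audio: 160 kbps = 0.160 Mbps.
screen recording: 5.060 Mbps × 3480 s = 17608.8 Mb
lecture capture: 2.360 Mbps × 4860 s = 11469.6 Mb
sports highlight package: 22.160 Mbps × 425 s = 9418.0 Mb
dashcam clip: 10.960 Mbps × 314 s = 3441.4 Mb
Total: 41937.8 Mb = 5242.2 MB.
= 5.242 GB.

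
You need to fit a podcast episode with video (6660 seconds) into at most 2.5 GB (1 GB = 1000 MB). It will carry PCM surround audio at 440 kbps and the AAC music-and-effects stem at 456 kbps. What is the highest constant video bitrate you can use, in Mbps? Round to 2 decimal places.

2.11 Mbps

Budget: 2.5 GB = 20000.0 Mb.
Total bitrate budget: 20000.0 Mb / 6660 s = 3.003 Mbps.
Audio total: 440 + 456 = 896 kbps = 0.896 Mbps.
Video: 3.003 − 0.896 = 2.107 Mbps.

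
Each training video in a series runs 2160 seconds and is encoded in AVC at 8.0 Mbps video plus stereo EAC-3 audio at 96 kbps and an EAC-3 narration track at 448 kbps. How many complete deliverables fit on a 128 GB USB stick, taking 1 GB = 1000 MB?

55

Audio total: 96 + 448 = 544 kbps = 0.544 Mbps.
Total bitrate: 8.544 Mbps.
Per item: 8.544 Mbps × 2160 s = 18,455 Mb = 2,307 MB.
Capacity: 128 GB = 1,024,000 Mb; 55.49 items → 55 complete.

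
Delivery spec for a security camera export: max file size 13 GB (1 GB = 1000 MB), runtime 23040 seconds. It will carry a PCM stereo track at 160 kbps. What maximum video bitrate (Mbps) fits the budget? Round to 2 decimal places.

Budget: 13 GB = 104000.0 Mb.
Total bitrate budget: 104000.0 Mb / 23040 s = 4.514 Mbps.
Audio: 160 kbps = 0.160 Mbps.
Video: 4.514 − 0.160 = 4.354 Mbps.

4.35 Mbps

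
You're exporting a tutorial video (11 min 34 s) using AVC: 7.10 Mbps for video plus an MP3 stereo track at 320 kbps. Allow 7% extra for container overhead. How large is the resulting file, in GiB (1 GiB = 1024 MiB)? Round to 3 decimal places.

11 min 34 s = 694 s
Audio: 320 kbps = 0.320 Mbps.
Total bitrate: 7.10 + 0.320 = 7.420 Mbps.
Stream data: 7.420 Mbps × 694 s = 5149.5 Mb.
With 7% container overhead: ×1.07.
5,510 Mb = 688,742,950 bytes ÷ 1,073,741,824 = 0.6414 GiB.

0.641 GiB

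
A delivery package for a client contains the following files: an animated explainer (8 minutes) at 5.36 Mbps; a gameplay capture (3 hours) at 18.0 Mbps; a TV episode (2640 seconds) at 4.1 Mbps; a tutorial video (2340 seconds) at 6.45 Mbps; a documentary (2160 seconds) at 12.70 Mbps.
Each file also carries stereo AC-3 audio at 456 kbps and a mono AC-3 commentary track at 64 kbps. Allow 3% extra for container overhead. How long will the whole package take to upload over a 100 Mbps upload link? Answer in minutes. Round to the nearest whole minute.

45 minutes

Audio total: 456 + 64 = 520 kbps = 0.520 Mbps.
animated explainer: 5.880 Mbps × 480 s × 1.03 = 2907.1 Mb
gameplay capture: 18.520 Mbps × 10800 s × 1.03 = 206016.5 Mb
TV episode: 4.620 Mbps × 2640 s × 1.03 = 12562.7 Mb
tutorial video: 6.970 Mbps × 2340 s × 1.03 = 16799.1 Mb
documentary: 13.220 Mbps × 2160 s × 1.03 = 29411.9 Mb
Total: 267697.2 Mb = 33462.2 MB.
At 100 Mbps: 267697.2 / 100 = 2677 s ≈ 44.6 minutes.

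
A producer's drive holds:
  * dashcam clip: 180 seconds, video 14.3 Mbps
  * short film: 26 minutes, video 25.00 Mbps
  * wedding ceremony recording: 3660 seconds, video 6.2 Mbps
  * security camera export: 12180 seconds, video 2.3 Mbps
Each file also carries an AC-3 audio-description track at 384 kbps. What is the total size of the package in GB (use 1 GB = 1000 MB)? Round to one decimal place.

Audio: 384 kbps = 0.384 Mbps.
dashcam clip: 14.684 Mbps × 180 s = 2643.1 Mb
short film: 25.384 Mbps × 1560 s = 39599.0 Mb
wedding ceremony recording: 6.584 Mbps × 3660 s = 24097.4 Mb
security camera export: 2.684 Mbps × 12180 s = 32691.1 Mb
Total: 99030.7 Mb = 12378.8 MB.
= 12.38 GB.

12.4 GB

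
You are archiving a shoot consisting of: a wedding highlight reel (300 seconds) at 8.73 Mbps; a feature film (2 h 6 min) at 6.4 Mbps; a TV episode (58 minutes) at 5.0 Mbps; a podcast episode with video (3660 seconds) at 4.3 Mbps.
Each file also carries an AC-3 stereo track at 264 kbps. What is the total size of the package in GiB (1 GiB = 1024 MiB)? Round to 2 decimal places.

10.26 GiB

Audio: 264 kbps = 0.264 Mbps.
wedding highlight reel: 8.994 Mbps × 300 s = 2698.2 Mb
feature film: 6.664 Mbps × 7560 s = 50379.8 Mb
TV episode: 5.264 Mbps × 3480 s = 18318.7 Mb
podcast episode with video: 4.564 Mbps × 3660 s = 16704.2 Mb
Total: 88101.0 Mb = 11012.6 MB.
= 10.26 GiB.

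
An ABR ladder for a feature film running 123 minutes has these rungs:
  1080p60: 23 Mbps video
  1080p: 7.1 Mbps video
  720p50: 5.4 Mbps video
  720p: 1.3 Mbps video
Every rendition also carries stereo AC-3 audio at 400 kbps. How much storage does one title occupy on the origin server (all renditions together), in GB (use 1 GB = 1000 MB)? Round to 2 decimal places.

35.42 GB

123 min = 7380 s
Audio: 400 kbps = 0.400 Mbps.
Sum of rendition bitrates: (23+0.400) + (7.1+0.400) + (5.4+0.400) + (1.3+0.400) = 38.400 Mbps.
× 7380 s = 283,392 Mb = 35,424 MB = 35.42 GB.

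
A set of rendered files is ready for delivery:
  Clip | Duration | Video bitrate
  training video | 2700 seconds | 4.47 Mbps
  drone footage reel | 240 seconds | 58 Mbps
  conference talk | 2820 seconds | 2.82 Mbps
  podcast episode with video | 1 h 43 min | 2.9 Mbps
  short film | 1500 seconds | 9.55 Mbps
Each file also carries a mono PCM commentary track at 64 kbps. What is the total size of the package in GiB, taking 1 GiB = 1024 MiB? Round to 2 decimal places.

7.81 GiB

Audio: 64 kbps = 0.064 Mbps.
training video: 4.534 Mbps × 2700 s = 12241.8 Mb
drone footage reel: 58.064 Mbps × 240 s = 13935.4 Mb
conference talk: 2.884 Mbps × 2820 s = 8132.9 Mb
podcast episode with video: 2.964 Mbps × 6180 s = 18317.5 Mb
short film: 9.614 Mbps × 1500 s = 14421.0 Mb
Total: 67048.6 Mb = 8381.1 MB.
= 7.805 GiB.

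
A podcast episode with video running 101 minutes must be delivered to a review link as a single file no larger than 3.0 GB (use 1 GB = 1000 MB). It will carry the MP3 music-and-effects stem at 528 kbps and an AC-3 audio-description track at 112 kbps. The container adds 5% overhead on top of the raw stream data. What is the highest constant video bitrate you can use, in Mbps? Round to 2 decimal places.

3.13 Mbps

Budget: 3.0 GB = 24000.0 Mb.
Stream payload after overhead: 24000.0 / 1.05 = 22857.1 Mb.
101 min = 6060 s
Total bitrate budget: 22857.1 Mb / 6060 s = 3.772 Mbps.
Audio total: 528 + 112 = 640 kbps = 0.640 Mbps.
Video: 3.772 − 0.640 = 3.132 Mbps.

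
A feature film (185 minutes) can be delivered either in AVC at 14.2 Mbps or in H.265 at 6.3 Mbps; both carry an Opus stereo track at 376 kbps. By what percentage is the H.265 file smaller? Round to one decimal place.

185 min = 11100 s
Audio: 376 kbps = 0.376 Mbps.
AVC: 14.576 Mbps × 11100 s = 161793.6 Mb = 18.835 GiB.
H.265: 6.676 Mbps × 11100 s = 74103.6 Mb = 8.627 GiB.
Reduction: (1 − 8.627/18.835) × 100 = 54.20%.

54.2%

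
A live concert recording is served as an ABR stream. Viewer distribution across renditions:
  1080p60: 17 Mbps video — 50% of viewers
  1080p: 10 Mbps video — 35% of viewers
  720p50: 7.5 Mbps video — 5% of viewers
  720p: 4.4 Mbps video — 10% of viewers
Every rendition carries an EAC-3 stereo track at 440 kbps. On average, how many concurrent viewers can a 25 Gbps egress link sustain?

Audio: 440 kbps = 0.440 Mbps.
Average per-viewer bitrate: 0.50×17.440 + 0.35×10.440 + 0.05×7.940 + 0.10×4.840 = 13.255 Mbps.
25 Gbps = 25,000 Mbps; 25,000 / 13.255 = 1886.08 → 1886.

1886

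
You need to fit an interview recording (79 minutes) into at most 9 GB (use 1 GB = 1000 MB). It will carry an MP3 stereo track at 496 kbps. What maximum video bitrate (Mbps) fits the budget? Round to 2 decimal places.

14.69 Mbps

Budget: 9 GB = 72000.0 Mb.
79 min = 4740 s
Total bitrate budget: 72000.0 Mb / 4740 s = 15.190 Mbps.
Audio: 496 kbps = 0.496 Mbps.
Video: 15.190 − 0.496 = 14.694 Mbps.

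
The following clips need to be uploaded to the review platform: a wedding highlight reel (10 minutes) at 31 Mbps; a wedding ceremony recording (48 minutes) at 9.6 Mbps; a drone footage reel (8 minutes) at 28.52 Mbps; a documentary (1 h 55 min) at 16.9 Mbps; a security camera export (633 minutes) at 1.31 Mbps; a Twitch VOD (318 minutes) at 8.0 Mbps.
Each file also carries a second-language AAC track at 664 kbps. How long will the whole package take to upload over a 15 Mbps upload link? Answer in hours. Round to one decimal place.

7.9 hours

Audio: 664 kbps = 0.664 Mbps.
wedding highlight reel: 31.664 Mbps × 600 s = 18998.4 Mb
wedding ceremony recording: 10.264 Mbps × 2880 s = 29560.3 Mb
drone footage reel: 29.184 Mbps × 480 s = 14008.3 Mb
documentary: 17.564 Mbps × 6900 s = 121191.6 Mb
security camera export: 1.974 Mbps × 37980 s = 74972.5 Mb
Twitch VOD: 8.664 Mbps × 19080 s = 165309.1 Mb
Total: 424040.3 Mb = 53005.0 MB.
At 15 Mbps: 424040.3 / 15 = 28269 s ≈ 7.85 hours.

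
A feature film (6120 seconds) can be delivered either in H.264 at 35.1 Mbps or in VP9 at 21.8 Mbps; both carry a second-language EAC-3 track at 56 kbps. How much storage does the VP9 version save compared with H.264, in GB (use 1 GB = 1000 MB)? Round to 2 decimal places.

Audio: 56 kbps = 0.056 Mbps.
H.264: 35.156 Mbps × 6120 s = 215154.7 Mb = 26.894 GB.
VP9: 21.856 Mbps × 6120 s = 133758.7 Mb = 16.720 GB.
Saving: 26.894 − 16.720 = 10.175 GB.

10.17 GB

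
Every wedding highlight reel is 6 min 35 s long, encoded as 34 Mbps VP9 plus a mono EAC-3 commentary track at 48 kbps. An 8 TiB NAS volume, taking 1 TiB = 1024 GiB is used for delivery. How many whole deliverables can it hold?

5232

6 min 35 s = 395 s
Audio: 48 kbps = 0.048 Mbps.
Total bitrate: 34.048 Mbps.
Per item: 34.048 Mbps × 395 s = 13,449 Mb = 1,681 MB.
Capacity: 8 TiB = 70,368,744 Mb; 5232.28 items → 5232 complete.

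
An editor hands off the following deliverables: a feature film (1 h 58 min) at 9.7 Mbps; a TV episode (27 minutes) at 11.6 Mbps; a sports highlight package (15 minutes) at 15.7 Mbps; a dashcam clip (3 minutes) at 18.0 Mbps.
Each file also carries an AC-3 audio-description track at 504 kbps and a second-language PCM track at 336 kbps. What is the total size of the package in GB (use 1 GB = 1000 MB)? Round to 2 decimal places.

14.13 GB

Audio total: 504 + 336 = 840 kbps = 0.840 Mbps.
feature film: 10.540 Mbps × 7080 s = 74623.2 Mb
TV episode: 12.440 Mbps × 1620 s = 20152.8 Mb
sports highlight package: 16.540 Mbps × 900 s = 14886.0 Mb
dashcam clip: 18.840 Mbps × 180 s = 3391.2 Mb
Total: 113053.2 Mb = 14131.6 MB.
= 14.13 GB.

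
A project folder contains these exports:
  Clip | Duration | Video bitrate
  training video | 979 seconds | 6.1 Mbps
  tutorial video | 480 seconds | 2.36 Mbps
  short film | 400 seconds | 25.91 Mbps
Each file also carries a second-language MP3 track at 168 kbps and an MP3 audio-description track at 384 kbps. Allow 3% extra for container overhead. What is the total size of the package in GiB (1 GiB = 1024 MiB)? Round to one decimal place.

2.2 GiB

Audio total: 168 + 384 = 552 kbps = 0.552 Mbps.
training video: 6.652 Mbps × 979 s × 1.03 = 6707.7 Mb
tutorial video: 2.912 Mbps × 480 s × 1.03 = 1439.7 Mb
short film: 26.462 Mbps × 400 s × 1.03 = 10902.3 Mb
Total: 19049.7 Mb = 2381.2 MB.
= 2.218 GiB.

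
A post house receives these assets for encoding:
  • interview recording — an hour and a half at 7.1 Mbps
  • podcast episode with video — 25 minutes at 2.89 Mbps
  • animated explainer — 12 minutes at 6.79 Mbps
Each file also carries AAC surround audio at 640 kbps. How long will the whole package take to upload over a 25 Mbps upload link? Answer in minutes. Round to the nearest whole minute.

Audio: 640 kbps = 0.640 Mbps.
interview recording: 7.740 Mbps × 5400 s = 41796.0 Mb
podcast episode with video: 3.530 Mbps × 1500 s = 5295.0 Mb
animated explainer: 7.430 Mbps × 720 s = 5349.6 Mb
Total: 52440.6 Mb = 6555.1 MB.
At 25 Mbps: 52440.6 / 25 = 2098 s ≈ 35 minutes.

35 minutes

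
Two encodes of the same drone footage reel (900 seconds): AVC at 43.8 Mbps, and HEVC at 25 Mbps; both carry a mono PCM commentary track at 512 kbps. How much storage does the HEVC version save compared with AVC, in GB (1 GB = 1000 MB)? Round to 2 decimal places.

2.12 GB

Audio: 512 kbps = 0.512 Mbps.
AVC: 44.312 Mbps × 900 s = 39880.8 Mb = 4.985 GB.
HEVC: 25.512 Mbps × 900 s = 22960.8 Mb = 2.870 GB.
Saving: 4.985 − 2.870 = 2.115 GB.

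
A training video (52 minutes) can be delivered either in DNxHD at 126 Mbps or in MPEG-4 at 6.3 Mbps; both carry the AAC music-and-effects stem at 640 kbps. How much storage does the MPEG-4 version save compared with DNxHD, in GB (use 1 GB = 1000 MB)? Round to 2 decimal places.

46.68 GB

52 min = 3120 s
Audio: 640 kbps = 0.640 Mbps.
DNxHD: 126.640 Mbps × 3120 s = 395116.8 Mb = 49.390 GB.
MPEG-4: 6.940 Mbps × 3120 s = 21652.8 Mb = 2.707 GB.
Saving: 49.390 − 2.707 = 46.683 GB.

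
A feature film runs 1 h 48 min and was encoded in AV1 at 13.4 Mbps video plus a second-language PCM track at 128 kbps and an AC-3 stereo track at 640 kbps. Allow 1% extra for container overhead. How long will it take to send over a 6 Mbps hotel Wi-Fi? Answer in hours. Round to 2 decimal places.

4.29 hours

1 h 48 min = 108 min = 6480 s
Audio total: 128 + 640 = 768 kbps = 0.768 Mbps.
Total bitrate: 14.168 Mbps.
File: 14.168 Mbps × 6480 s = 91808.6 Mb.
With 1% container overhead: ×1.01. → 92726.7 Mb.
At 6 Mbps: 92726.7 / 6 = 15454.5 s ≈ 4.29 hours.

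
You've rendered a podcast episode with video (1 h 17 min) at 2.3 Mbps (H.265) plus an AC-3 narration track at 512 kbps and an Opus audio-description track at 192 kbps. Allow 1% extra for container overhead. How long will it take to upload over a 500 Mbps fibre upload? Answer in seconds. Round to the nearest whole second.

28 seconds

1 h 17 min = 77 min = 4620 s
Audio total: 512 + 192 = 704 kbps = 0.704 Mbps.
Total bitrate: 3.004 Mbps.
File: 3.004 Mbps × 4620 s = 13878.5 Mb.
With 1% container overhead: ×1.01. → 14017.3 Mb.
At 500 Mbps: 14017.3 / 500 = 28.0 s ≈ 28 seconds.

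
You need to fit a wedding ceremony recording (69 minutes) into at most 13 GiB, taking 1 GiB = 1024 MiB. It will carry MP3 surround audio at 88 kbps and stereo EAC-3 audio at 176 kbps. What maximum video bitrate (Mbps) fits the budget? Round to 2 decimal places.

Budget: 13 GiB = 111669.1 Mb.
69 min = 4140 s
Total bitrate budget: 111669.1 Mb / 4140 s = 26.973 Mbps.
Audio total: 88 + 176 = 264 kbps = 0.264 Mbps.
Video: 26.973 − 0.264 = 26.709 Mbps.

26.71 Mbps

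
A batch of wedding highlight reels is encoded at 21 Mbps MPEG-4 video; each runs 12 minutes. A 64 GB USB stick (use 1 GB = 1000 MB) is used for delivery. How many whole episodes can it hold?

33

12 min = 720 s
Per item: 21.000 Mbps × 720 s = 15,120 Mb = 1,890 MB.
Capacity: 64 GB = 512,000 Mb; 33.86 items → 33 complete.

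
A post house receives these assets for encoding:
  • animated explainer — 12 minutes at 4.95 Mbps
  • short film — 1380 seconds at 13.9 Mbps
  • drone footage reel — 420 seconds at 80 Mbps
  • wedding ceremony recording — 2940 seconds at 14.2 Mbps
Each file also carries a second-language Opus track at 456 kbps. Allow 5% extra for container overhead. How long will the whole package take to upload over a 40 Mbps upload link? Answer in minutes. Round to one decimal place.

44.0 minutes

Audio: 456 kbps = 0.456 Mbps.
animated explainer: 5.406 Mbps × 720 s × 1.05 = 4086.9 Mb
short film: 14.356 Mbps × 1380 s × 1.05 = 20801.8 Mb
drone footage reel: 80.456 Mbps × 420 s × 1.05 = 35481.1 Mb
wedding ceremony recording: 14.656 Mbps × 2940 s × 1.05 = 45243.1 Mb
Total: 105612.9 Mb = 13201.6 MB.
At 40 Mbps: 105612.9 / 40 = 2640 s ≈ 44 minutes.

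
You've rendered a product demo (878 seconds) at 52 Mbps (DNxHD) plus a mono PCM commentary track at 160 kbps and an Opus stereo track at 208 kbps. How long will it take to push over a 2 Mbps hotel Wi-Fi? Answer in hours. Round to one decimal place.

6.4 hours

Audio total: 160 + 208 = 368 kbps = 0.368 Mbps.
Total bitrate: 52.368 Mbps.
File: 52.368 Mbps × 878 s = 45979.1 Mb.
At 2 Mbps: 45979.1 / 2 = 22989.6 s ≈ 6.39 hours.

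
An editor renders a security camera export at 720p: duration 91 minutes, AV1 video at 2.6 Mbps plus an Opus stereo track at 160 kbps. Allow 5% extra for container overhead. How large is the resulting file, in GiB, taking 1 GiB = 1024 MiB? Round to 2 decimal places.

1.84 GiB

91 min = 5460 s
Audio: 160 kbps = 0.160 Mbps.
Total bitrate: 2.6 + 0.160 = 2.760 Mbps.
Stream data: 2.760 Mbps × 5460 s = 15069.6 Mb.
With 5% container overhead: ×1.05.
15,823 Mb = 1,977,885,000 bytes ÷ 1,073,741,824 = 1.842 GiB.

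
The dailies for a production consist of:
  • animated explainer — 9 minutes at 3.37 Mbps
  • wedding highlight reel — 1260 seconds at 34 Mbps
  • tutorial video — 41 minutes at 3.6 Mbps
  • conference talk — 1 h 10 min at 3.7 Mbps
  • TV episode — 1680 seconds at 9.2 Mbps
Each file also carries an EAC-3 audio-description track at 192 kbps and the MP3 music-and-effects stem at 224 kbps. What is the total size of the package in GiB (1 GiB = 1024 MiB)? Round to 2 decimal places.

10.33 GiB

Audio total: 192 + 224 = 416 kbps = 0.416 Mbps.
animated explainer: 3.786 Mbps × 540 s = 2044.4 Mb
wedding highlight reel: 34.416 Mbps × 1260 s = 43364.2 Mb
tutorial video: 4.016 Mbps × 2460 s = 9879.4 Mb
conference talk: 4.116 Mbps × 4200 s = 17287.2 Mb
TV episode: 9.616 Mbps × 1680 s = 16154.9 Mb
Total: 88730.0 Mb = 11091.3 MB.
= 10.33 GiB.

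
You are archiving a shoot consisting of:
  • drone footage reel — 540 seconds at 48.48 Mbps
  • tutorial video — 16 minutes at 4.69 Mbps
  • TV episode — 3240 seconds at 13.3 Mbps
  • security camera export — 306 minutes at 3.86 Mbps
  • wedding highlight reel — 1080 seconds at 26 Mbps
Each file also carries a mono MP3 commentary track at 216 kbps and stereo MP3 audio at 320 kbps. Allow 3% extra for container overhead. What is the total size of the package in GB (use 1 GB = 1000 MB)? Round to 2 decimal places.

Audio total: 216 + 320 = 536 kbps = 0.536 Mbps.
drone footage reel: 49.016 Mbps × 540 s × 1.03 = 27262.7 Mb
tutorial video: 5.226 Mbps × 960 s × 1.03 = 5167.5 Mb
TV episode: 13.836 Mbps × 3240 s × 1.03 = 46173.5 Mb
security camera export: 4.396 Mbps × 18360 s × 1.03 = 83131.9 Mb
wedding highlight reel: 26.536 Mbps × 1080 s × 1.03 = 29518.6 Mb
Total: 191254.2 Mb = 23906.8 MB.
= 23.91 GB.

23.91 GB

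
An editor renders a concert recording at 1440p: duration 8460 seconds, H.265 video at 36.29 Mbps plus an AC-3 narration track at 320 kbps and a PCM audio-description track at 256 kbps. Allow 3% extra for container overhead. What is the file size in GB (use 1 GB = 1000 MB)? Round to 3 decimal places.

40.155 GB

Audio total: 320 + 256 = 576 kbps = 0.576 Mbps.
Total bitrate: 36.29 + 0.576 = 36.866 Mbps.
Stream data: 36.866 Mbps × 8460 s = 311886.4 Mb.
With 3% container overhead: ×1.03.
321,243 Mb ÷ 8 = 40,155 MB → 40.16 GB.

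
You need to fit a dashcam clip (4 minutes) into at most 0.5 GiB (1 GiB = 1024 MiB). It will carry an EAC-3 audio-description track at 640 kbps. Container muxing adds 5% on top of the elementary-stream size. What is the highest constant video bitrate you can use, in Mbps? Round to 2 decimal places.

Budget: 0.5 GiB = 4295.0 Mb.
Stream payload after overhead: 4295.0 / 1.05 = 4090.4 Mb.
4 min = 240 s
Total bitrate budget: 4090.4 Mb / 240 s = 17.044 Mbps.
Audio: 640 kbps = 0.640 Mbps.
Video: 17.044 − 0.640 = 16.404 Mbps.

16.40 Mbps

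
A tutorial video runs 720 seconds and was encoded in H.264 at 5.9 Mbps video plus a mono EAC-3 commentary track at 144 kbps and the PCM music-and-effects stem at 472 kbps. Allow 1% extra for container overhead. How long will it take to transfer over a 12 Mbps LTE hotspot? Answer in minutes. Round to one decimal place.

6.6 minutes

Audio total: 144 + 472 = 616 kbps = 0.616 Mbps.
Total bitrate: 6.516 Mbps.
File: 6.516 Mbps × 720 s = 4691.5 Mb.
With 1% container overhead: ×1.01. → 4738.4 Mb.
At 12 Mbps: 4738.4 / 12 = 394.9 s ≈ 6.58 minutes.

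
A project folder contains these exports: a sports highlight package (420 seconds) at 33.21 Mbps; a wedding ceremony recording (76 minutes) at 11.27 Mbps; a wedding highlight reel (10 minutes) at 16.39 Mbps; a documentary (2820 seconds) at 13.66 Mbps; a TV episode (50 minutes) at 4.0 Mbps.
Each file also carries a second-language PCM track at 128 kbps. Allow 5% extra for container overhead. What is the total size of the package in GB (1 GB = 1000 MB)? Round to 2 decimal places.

Audio: 128 kbps = 0.128 Mbps.
sports highlight package: 33.338 Mbps × 420 s × 1.05 = 14702.1 Mb
wedding ceremony recording: 11.398 Mbps × 4560 s × 1.05 = 54573.6 Mb
wedding highlight reel: 16.518 Mbps × 600 s × 1.05 = 10406.3 Mb
documentary: 13.788 Mbps × 2820 s × 1.05 = 40826.3 Mb
TV episode: 4.128 Mbps × 3000 s × 1.05 = 13003.2 Mb
Total: 133511.5 Mb = 16688.9 MB.
= 16.69 GB.

16.69 GB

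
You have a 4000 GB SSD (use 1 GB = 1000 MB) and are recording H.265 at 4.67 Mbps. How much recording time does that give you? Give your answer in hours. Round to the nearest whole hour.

1903 hours

Capacity: 4000 GB = 32,000,000 Mb.
Recording time: 32,000,000 / 4.670 = 6,852,248 s ≈ 1,903 hours.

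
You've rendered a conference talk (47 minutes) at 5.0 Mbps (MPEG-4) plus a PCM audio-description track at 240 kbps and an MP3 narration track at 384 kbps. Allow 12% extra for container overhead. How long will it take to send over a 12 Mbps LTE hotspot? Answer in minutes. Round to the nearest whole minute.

25 minutes

47 min = 2820 s
Audio total: 240 + 384 = 624 kbps = 0.624 Mbps.
Total bitrate: 5.624 Mbps.
File: 5.624 Mbps × 2820 s = 15859.7 Mb.
With 12% container overhead: ×1.12. → 17762.8 Mb.
At 12 Mbps: 17762.8 / 12 = 1480.2 s ≈ 24.7 minutes.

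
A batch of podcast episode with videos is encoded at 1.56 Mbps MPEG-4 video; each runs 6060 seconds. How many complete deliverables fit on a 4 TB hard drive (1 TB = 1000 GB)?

3384

Per item: 1.560 Mbps × 6060 s = 9,454 Mb = 1,182 MB.
Capacity: 4 TB = 32,000,000 Mb; 3384.95 items → 3384 complete.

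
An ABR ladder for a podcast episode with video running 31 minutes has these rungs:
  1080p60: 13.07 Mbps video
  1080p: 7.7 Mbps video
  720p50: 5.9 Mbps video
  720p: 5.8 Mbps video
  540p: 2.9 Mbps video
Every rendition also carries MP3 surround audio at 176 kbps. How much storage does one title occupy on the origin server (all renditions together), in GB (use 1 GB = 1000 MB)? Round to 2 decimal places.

31 min = 1860 s
Audio: 176 kbps = 0.176 Mbps.
Sum of rendition bitrates: (13.07+0.176) + (7.7+0.176) + (5.9+0.176) + (5.8+0.176) + (2.9+0.176) = 36.250 Mbps.
× 1860 s = 67,425 Mb = 8,428 MB = 8.428 GB.

8.43 GB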